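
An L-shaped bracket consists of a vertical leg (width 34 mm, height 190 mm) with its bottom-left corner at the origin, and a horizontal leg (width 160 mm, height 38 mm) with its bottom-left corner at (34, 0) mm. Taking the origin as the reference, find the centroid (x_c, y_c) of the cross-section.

x_c = 64.03 mm, y_c = 58.15 mm

vertical leg: A = 34 × 190 = 6460.00, centroid at (17.00, 95.00).
horizontal leg: A = 160 × 38 = 6080.00, centroid at (114.00, 19.00).
ΣA = 12540.00 mm²
ΣAx_c = (6460.00)(17.00) + (6080.00)(114.00) = 802940.00 mm³
ΣAy_c = (6460.00)(95.00) + (6080.00)(19.00) = 729220.00 mm³
x_c = 802940.00 / 12540.00 = 64.03 mm
y_c = 729220.00 / 12540.00 = 58.15 mm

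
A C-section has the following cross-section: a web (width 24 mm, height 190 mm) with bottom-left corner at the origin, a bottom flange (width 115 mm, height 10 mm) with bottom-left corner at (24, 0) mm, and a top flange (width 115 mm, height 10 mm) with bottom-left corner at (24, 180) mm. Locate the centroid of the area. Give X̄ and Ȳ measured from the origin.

X̄ = 35.30 mm, Ȳ = 95.00 mm

web: A = 24 × 190 = 4560.00, centroid at (12.00, 95.00).
bottom flange: A = 115 × 10 = 1150.00, centroid at (81.50, 5.00).
top flange: A = 115 × 10 = 1150.00, centroid at (81.50, 185.00).
ΣA = 6860.00 mm², ΣAX̄ = 242170.00 mm³, ΣAȲ = 651700.00 mm³.
X̄ = 242170.00/6860.00 = 35.30 mm; Ȳ = 651700.00/6860.00 = 95.00 mm.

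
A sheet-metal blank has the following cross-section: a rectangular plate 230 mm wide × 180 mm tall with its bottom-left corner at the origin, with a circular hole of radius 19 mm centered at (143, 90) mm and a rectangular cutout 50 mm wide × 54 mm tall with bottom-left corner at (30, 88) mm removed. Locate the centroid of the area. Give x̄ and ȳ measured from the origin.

x̄ = 118.47 mm, ȳ = 88.20 mm

plate: A = 230 × 180 = 41400.00, centroid at (115.00, 90.00).
hole 1: A = −π·19² = -1134.11, centroid at (143.00, 90.00).
hole 2: A = −(50 × 54) = -2700.00, centroid at (55.00, 115.00).
ΣA = 37565.89 mm², ΣAx̄ = 4450321.56 mm³, ΣAȳ = 3313429.65 mm³.
x̄ = 4450321.56/37565.89 = 118.47 mm; ȳ = 3313429.65/37565.89 = 88.20 mm.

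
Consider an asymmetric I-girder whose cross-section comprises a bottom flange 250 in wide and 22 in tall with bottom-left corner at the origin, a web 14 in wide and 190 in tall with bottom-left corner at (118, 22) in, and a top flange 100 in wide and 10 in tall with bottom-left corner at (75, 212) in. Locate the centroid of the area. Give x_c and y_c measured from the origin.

Part | A | x̄ᵢ | ȳᵢ | A·x̄ᵢ | A·ȳᵢ
bottom flange | 5500.00 | 125.00 | 11.00 | 687500.00 | 60500.00
web | 2660.00 | 125.00 | 117.00 | 332500.00 | 311220.00
top flange | 1000.00 | 125.00 | 217.00 | 125000.00 | 217000.00
Σ | 9160.00 |  |  | 1145000.00 | 588720.00
x_c = 1145000.00 / 9160.00 = 125.00 in
y_c = 588720.00 / 9160.00 = 64.27 in

x_c = 125.00 in, y_c = 64.27 in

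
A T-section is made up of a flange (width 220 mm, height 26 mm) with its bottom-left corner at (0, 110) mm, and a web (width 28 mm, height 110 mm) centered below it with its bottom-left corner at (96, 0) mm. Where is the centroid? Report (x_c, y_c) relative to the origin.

x_c = 110.00 mm, y_c = 99.20 mm

web: A = 28 × 110 = 3080.00, centroid at (110.00, 55.00).
flange: A = 220 × 26 = 5720.00, centroid at (110.00, 123.00).
ΣA = 8800.00 mm², ΣAx_c = 968000.00 mm³, ΣAy_c = 872960.00 mm³.
x_c = 968000.00/8800.00 = 110.00 mm; y_c = 872960.00/8800.00 = 99.20 mm.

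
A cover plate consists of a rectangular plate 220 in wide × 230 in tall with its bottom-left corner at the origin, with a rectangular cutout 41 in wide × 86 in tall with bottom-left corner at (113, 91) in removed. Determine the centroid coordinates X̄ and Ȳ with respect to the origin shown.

X̄ = 108.24 in, Ȳ = 113.58 in

Part | A | x̄ᵢ | ȳᵢ | A·x̄ᵢ | A·ȳᵢ
plate | 50600.00 | 110.00 | 115.00 | 5566000.00 | 5819000.00
hole | -3526.00 | 133.50 | 134.00 | -470721.00 | -472484.00
Σ | 47074.00 |  |  | 5095279.00 | 5346516.00
X̄ = 5095279.00 / 47074.00 = 108.24 in
Ȳ = 5346516.00 / 47074.00 = 113.58 in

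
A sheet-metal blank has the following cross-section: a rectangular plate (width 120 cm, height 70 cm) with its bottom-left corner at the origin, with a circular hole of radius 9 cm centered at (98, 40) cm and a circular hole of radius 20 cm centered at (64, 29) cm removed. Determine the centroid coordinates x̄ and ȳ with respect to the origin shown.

Part | A | x̄ᵢ | ȳᵢ | A·x̄ᵢ | A·ȳᵢ
plate | 8400.00 | 60.00 | 35.00 | 504000.00 | 294000.00
hole 1 | -254.47 | 98.00 | 40.00 | -24937.96 | -10178.76
hole 2 | -1256.64 | 64.00 | 29.00 | -80424.77 | -36442.47
Σ | 6888.89 |  |  | 398637.27 | 247378.77
x̄ = 398637.27 / 6888.89 = 57.87 cm
ȳ = 247378.77 / 6888.89 = 35.91 cm

x̄ = 57.87 cm, ȳ = 35.91 cm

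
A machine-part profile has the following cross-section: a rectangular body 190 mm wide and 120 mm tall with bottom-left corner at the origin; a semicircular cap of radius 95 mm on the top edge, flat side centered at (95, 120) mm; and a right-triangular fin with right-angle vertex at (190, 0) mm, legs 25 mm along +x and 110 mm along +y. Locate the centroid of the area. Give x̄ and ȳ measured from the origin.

x̄ = 98.70 mm, ȳ = 96.25 mm

rectangular body: A = 190 × 120 = 22800.00, centroid at (95.00, 60.00).
semicircular top: A = ½π·95² = 14176.44, centroid at (95.00, 160.32).
triangular fin: A = ½·25·110 = 1375.00, centroid at (198.33, 36.67).
ΣA = 38351.44 mm²
ΣAx̄ = (22800.00)(95.00) + (14176.44)(95.00) + (1375.00)(198.33) = 3785469.83 mm³
ΣAȳ = (22800.00)(60.00) + (14176.44)(160.32) + (1375.00)(36.67) = 3691172.42 mm³
x̄ = 3785469.83 / 38351.44 = 98.70 mm
ȳ = 3691172.42 / 38351.44 = 96.25 mm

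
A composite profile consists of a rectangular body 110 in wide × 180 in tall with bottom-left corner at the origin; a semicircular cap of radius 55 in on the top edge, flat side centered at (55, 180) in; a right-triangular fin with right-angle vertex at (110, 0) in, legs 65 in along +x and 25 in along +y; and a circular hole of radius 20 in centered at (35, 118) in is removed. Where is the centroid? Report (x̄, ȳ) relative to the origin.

x̄ = 58.63 in, ȳ = 108.13 in

rectangular body: A = 110 × 180 = 19800.00, centroid at (55.00, 90.00).
semicircular top: A = ½π·55² = 4751.66, centroid at (55.00, 203.34).
triangular fin: A = ½·65·25 = 812.50, centroid at (131.67, 8.33).
hole: A = −π·20² = -1256.64, centroid at (35.00, 118.00).
ΣA = 24107.52 in²
ΣAx̄ = (19800.00)(55.00) + (4751.66)(55.00) + (812.50)(131.67) + (-1256.64)(35.00) = 1413338.11 in³
ΣAȳ = (19800.00)(90.00) + (4751.66)(203.34) + (812.50)(8.33) + (-1256.64)(118.00) = 2606702.93 in³
x̄ = 1413338.11 / 24107.52 = 58.63 in
ȳ = 2606702.93 / 24107.52 = 108.13 in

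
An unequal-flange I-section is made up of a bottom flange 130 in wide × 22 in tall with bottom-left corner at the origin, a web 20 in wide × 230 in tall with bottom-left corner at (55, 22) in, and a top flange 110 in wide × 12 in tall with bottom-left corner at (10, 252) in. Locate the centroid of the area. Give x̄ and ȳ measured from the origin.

bottom flange: A = 130 × 22 = 2860.00, centroid at (65.00, 11.00).
web: A = 20 × 230 = 4600.00, centroid at (65.00, 137.00).
top flange: A = 110 × 12 = 1320.00, centroid at (65.00, 258.00).
ΣA = 8780.00 in²
ΣAx̄ = (2860.00)(65.00) + (4600.00)(65.00) + (1320.00)(65.00) = 570700.00 in³
ΣAȳ = (2860.00)(11.00) + (4600.00)(137.00) + (1320.00)(258.00) = 1002220.00 in³
x̄ = 570700.00 / 8780.00 = 65.00 in
ȳ = 1002220.00 / 8780.00 = 114.15 in

x̄ = 65.00 in, ȳ = 114.15 in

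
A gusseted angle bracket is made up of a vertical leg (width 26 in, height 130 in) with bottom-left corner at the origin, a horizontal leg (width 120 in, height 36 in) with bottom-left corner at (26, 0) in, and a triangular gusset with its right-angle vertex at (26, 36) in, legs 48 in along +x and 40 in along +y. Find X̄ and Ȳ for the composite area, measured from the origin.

X̄ = 52.63 in, Ȳ = 39.82 in

vertical leg: A = 26 × 130 = 3380.00, centroid at (13.00, 65.00).
horizontal leg: A = 120 × 36 = 4320.00, centroid at (86.00, 18.00).
gusset: A = ½·48·40 = 960.00, centroid at (42.00, 49.33).
ΣA = 8660.00 in², ΣAX̄ = 455780.00 in³, ΣAȲ = 344820.00 in³.
X̄ = 455780.00/8660.00 = 52.63 in; Ȳ = 344820.00/8660.00 = 39.82 in.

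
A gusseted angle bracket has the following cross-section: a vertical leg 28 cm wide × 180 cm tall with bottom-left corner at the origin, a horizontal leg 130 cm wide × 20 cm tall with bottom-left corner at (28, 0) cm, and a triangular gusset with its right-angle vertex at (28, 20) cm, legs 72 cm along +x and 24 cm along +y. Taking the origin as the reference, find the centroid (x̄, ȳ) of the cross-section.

vertical leg: A = 28 × 180 = 5040.00, centroid at (14.00, 90.00).
horizontal leg: A = 130 × 20 = 2600.00, centroid at (93.00, 10.00).
gusset: A = ½·72·24 = 864.00, centroid at (52.00, 28.00).
ΣA = 8504.00 cm², ΣAx̄ = 357288.00 cm³, ΣAȳ = 503792.00 cm³.
x̄ = 357288.00/8504.00 = 42.01 cm; ȳ = 503792.00/8504.00 = 59.24 cm.

x̄ = 42.01 cm, ȳ = 59.24 cm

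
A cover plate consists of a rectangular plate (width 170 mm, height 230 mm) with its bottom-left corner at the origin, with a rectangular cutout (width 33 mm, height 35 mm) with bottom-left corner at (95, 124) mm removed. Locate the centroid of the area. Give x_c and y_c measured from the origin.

plate: A = 170 × 230 = 39100.00, centroid at (85.00, 115.00).
hole: A = −(33 × 35) = -1155.00, centroid at (111.50, 141.50).
ΣA = 37945.00 mm²
ΣAx_c = (39100.00)(85.00) + (-1155.00)(111.50) = 3194717.50 mm³
ΣAy_c = (39100.00)(115.00) + (-1155.00)(141.50) = 4333067.50 mm³
x_c = 3194717.50 / 37945.00 = 84.19 mm
y_c = 4333067.50 / 37945.00 = 114.19 mm

x_c = 84.19 mm, y_c = 114.19 mm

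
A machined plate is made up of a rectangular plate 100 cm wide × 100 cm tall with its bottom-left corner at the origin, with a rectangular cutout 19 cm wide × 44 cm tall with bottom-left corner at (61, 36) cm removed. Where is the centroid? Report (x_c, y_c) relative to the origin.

plate: A = 100 × 100 = 10000.00, centroid at (50.00, 50.00).
hole: A = −(19 × 44) = -836.00, centroid at (70.50, 58.00).
ΣA = 9164.00 cm²
ΣAx_c = (10000.00)(50.00) + (-836.00)(70.50) = 441062.00 cm³
ΣAy_c = (10000.00)(50.00) + (-836.00)(58.00) = 451512.00 cm³
x_c = 441062.00 / 9164.00 = 48.13 cm
y_c = 451512.00 / 9164.00 = 49.27 cm

x_c = 48.13 cm, y_c = 49.27 cm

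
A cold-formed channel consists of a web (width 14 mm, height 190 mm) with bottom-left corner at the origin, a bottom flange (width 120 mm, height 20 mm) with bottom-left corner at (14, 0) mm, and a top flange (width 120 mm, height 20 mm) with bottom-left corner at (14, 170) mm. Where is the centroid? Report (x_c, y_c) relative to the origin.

x_c = 50.11 mm, y_c = 95.00 mm

web: A = 14 × 190 = 2660.00, centroid at (7.00, 95.00).
bottom flange: A = 120 × 20 = 2400.00, centroid at (74.00, 10.00).
top flange: A = 120 × 20 = 2400.00, centroid at (74.00, 180.00).
ΣA = 7460.00 mm², ΣAx_c = 373820.00 mm³, ΣAy_c = 708700.00 mm³.
x_c = 373820.00/7460.00 = 50.11 mm; y_c = 708700.00/7460.00 = 95.00 mm.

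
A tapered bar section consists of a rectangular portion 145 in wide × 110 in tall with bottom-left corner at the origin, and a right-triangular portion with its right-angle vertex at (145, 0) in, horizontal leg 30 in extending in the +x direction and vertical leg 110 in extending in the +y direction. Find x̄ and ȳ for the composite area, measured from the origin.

rectangular portion: A = 145 × 110 = 15950.00, centroid at (72.50, 55.00).
triangular portion: A = ½·30·110 = 1650.00, centroid at (155.00, 36.67).
ΣA = 17600.00 in²
ΣAx̄ = (15950.00)(72.50) + (1650.00)(155.00) = 1412125.00 in³
ΣAȳ = (15950.00)(55.00) + (1650.00)(36.67) = 937750.00 in³
x̄ = 1412125.00 / 17600.00 = 80.23 in
ȳ = 937750.00 / 17600.00 = 53.28 in

x̄ = 80.23 in, ȳ = 53.28 in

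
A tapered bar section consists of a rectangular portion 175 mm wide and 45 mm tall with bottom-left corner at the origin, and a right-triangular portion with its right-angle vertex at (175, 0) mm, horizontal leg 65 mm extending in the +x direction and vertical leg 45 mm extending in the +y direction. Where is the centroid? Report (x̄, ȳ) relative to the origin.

Part | A | x̄ᵢ | ȳᵢ | A·x̄ᵢ | A·ȳᵢ
rectangular portion | 7875.00 | 87.50 | 22.50 | 689062.50 | 177187.50
triangular portion | 1462.50 | 196.67 | 15.00 | 287625.00 | 21937.50
Σ | 9337.50 |  |  | 976687.50 | 199125.00
x̄ = 976687.50 / 9337.50 = 104.60 mm
ȳ = 199125.00 / 9337.50 = 21.33 mm

x̄ = 104.60 mm, ȳ = 21.33 mm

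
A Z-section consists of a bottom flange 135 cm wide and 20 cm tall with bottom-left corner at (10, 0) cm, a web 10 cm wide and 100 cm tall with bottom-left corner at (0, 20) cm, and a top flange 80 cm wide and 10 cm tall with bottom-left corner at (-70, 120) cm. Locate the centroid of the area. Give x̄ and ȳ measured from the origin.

x̄ = 42.28 cm, ȳ = 43.78 cm

bottom flange: A = 135 × 20 = 2700.00, centroid at (77.50, 10.00).
web: A = 10 × 100 = 1000.00, centroid at (5.00, 70.00).
top flange: A = 80 × 10 = 800.00, centroid at (-30.00, 125.00).
ΣA = 4500.00 cm²
ΣAx̄ = (2700.00)(77.50) + (1000.00)(5.00) + (800.00)(-30.00) = 190250.00 cm³
ΣAȳ = (2700.00)(10.00) + (1000.00)(70.00) + (800.00)(125.00) = 197000.00 cm³
x̄ = 190250.00 / 4500.00 = 42.28 cm
ȳ = 197000.00 / 4500.00 = 43.78 cm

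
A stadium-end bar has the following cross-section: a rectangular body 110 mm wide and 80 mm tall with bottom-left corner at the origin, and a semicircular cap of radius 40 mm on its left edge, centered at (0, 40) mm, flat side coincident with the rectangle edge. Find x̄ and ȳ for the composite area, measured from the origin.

rectangular body: A = 110 × 80 = 8800.00, centroid at (55.00, 40.00).
semicircular end: A = ½π·40² = 2513.27, centroid at (-16.98, 40.00).
ΣA = 11313.27 mm²
ΣAx̄ = (8800.00)(55.00) + (2513.27)(-16.98) = 441333.33 mm³
ΣAȳ = (8800.00)(40.00) + (2513.27)(40.00) = 452530.96 mm³
x̄ = 441333.33 / 11313.27 = 39.01 mm
ȳ = 452530.96 / 11313.27 = 40.00 mm

x̄ = 39.01 mm, ȳ = 40.00 mm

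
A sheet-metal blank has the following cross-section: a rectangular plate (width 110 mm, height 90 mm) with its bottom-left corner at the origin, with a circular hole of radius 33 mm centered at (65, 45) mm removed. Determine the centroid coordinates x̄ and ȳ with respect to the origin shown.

x̄ = 49.72 mm, ȳ = 45.00 mm

plate: A = 110 × 90 = 9900.00, centroid at (55.00, 45.00).
hole: A = −π·33² = -3421.19, centroid at (65.00, 45.00).
ΣA = 6478.81 mm²
ΣAx̄ = (9900.00)(55.00) + (-3421.19)(65.00) = 322122.36 mm³
ΣAȳ = (9900.00)(45.00) + (-3421.19)(45.00) = 291546.25 mm³
x̄ = 322122.36 / 6478.81 = 49.72 mm
ȳ = 291546.25 / 6478.81 = 45.00 mm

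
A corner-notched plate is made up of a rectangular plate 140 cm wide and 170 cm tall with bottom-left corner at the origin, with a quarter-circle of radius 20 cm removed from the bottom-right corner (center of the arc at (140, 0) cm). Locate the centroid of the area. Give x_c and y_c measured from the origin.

x_c = 69.18 cm, y_c = 86.02 cm

plate: A = 140 × 170 = 23800.00, centroid at (70.00, 85.00).
removed quarter-circle: A = −¼π·20² = -314.16, centroid at (131.51, 8.49).
ΣA = 23485.84 cm², ΣAx_c = 1624684.37 cm³, ΣAy_c = 2020333.33 cm³.
x_c = 1624684.37/23485.84 = 69.18 cm; y_c = 2020333.33/23485.84 = 86.02 cm.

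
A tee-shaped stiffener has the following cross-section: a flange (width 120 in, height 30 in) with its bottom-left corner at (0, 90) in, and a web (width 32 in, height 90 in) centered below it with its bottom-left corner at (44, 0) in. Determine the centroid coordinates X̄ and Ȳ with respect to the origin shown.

Part | A | x̄ᵢ | ȳᵢ | A·x̄ᵢ | A·ȳᵢ
web | 2880.00 | 60.00 | 45.00 | 172800.00 | 129600.00
flange | 3600.00 | 60.00 | 105.00 | 216000.00 | 378000.00
Σ | 6480.00 |  |  | 388800.00 | 507600.00
X̄ = 388800.00 / 6480.00 = 60.00 in
Ȳ = 507600.00 / 6480.00 = 78.33 in

X̄ = 60.00 in, Ȳ = 78.33 in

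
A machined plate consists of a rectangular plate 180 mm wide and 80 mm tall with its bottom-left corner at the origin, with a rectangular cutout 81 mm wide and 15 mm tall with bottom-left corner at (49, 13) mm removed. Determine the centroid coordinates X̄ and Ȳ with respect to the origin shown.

X̄ = 90.05 mm, Ȳ = 41.80 mm

plate: A = 180 × 80 = 14400.00, centroid at (90.00, 40.00).
hole: A = −(81 × 15) = -1215.00, centroid at (89.50, 20.50).
ΣA = 13185.00 mm²
ΣAX̄ = (14400.00)(90.00) + (-1215.00)(89.50) = 1187257.50 mm³
ΣAȲ = (14400.00)(40.00) + (-1215.00)(20.50) = 551092.50 mm³
X̄ = 1187257.50 / 13185.00 = 90.05 mm
Ȳ = 551092.50 / 13185.00 = 41.80 mm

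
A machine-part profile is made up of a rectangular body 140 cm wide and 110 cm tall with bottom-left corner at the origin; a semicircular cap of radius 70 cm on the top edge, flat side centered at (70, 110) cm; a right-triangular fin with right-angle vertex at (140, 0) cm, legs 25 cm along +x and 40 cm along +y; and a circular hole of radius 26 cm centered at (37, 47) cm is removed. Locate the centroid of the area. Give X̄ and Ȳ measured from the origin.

Part | A | x̄ᵢ | ȳᵢ | A·x̄ᵢ | A·ȳᵢ
rectangular body | 15400.00 | 70.00 | 55.00 | 1078000.00 | 847000.00
semicircular top | 7696.90 | 70.00 | 139.71 | 538783.14 | 1075325.89
triangular fin | 500.00 | 148.33 | 13.33 | 74166.67 | 6666.67
hole | -2123.72 | 37.00 | 47.00 | -78577.52 | -99814.68
Σ | 21473.19 |  |  | 1612372.29 | 1829177.87
X̄ = 1612372.29 / 21473.19 = 75.09 cm
Ȳ = 1829177.87 / 21473.19 = 85.18 cm

X̄ = 75.09 cm, Ȳ = 85.18 cm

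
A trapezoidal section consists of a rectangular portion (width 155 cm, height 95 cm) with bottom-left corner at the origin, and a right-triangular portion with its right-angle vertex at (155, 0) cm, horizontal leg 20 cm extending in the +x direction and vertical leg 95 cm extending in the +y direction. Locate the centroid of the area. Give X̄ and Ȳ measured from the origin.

rectangular portion: A = 155 × 95 = 14725.00, centroid at (77.50, 47.50).
triangular portion: A = ½·20·95 = 950.00, centroid at (161.67, 31.67).
ΣA = 15675.00 cm²
ΣAX̄ = (14725.00)(77.50) + (950.00)(161.67) = 1294770.83 cm³
ΣAȲ = (14725.00)(47.50) + (950.00)(31.67) = 729520.83 cm³
X̄ = 1294770.83 / 15675.00 = 82.60 cm
Ȳ = 729520.83 / 15675.00 = 46.54 cm

X̄ = 82.60 cm, Ȳ = 46.54 cm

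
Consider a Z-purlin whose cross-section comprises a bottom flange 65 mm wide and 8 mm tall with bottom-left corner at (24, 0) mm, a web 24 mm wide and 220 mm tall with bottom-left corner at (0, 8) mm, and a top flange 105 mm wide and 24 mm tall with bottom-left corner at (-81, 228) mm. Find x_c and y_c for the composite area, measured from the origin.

x_c = 2.51 mm, y_c = 147.83 mm

bottom flange: A = 65 × 8 = 520.00, centroid at (56.50, 4.00).
web: A = 24 × 220 = 5280.00, centroid at (12.00, 118.00).
top flange: A = 105 × 24 = 2520.00, centroid at (-28.50, 240.00).
ΣA = 8320.00 mm²
ΣAx_c = (520.00)(56.50) + (5280.00)(12.00) + (2520.00)(-28.50) = 20920.00 mm³
ΣAy_c = (520.00)(4.00) + (5280.00)(118.00) + (2520.00)(240.00) = 1229920.00 mm³
x_c = 20920.00 / 8320.00 = 2.51 mm
y_c = 1229920.00 / 8320.00 = 147.83 mm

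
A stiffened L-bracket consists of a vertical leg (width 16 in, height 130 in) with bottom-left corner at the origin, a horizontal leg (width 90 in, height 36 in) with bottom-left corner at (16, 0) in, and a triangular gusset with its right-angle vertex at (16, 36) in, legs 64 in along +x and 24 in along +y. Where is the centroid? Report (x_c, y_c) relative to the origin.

Part | A | x̄ᵢ | ȳᵢ | A·x̄ᵢ | A·ȳᵢ
vertical leg | 2080.00 | 8.00 | 65.00 | 16640.00 | 135200.00
horizontal leg | 3240.00 | 61.00 | 18.00 | 197640.00 | 58320.00
gusset | 768.00 | 37.33 | 44.00 | 28672.00 | 33792.00
Σ | 6088.00 |  |  | 242952.00 | 227312.00
x_c = 242952.00 / 6088.00 = 39.91 in
y_c = 227312.00 / 6088.00 = 37.34 in

x_c = 39.91 in, y_c = 37.34 in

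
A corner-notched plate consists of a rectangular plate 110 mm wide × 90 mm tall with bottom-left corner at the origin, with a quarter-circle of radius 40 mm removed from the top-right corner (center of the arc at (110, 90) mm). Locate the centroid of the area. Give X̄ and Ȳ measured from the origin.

X̄ = 49.47 mm, Ȳ = 40.93 mm

Part | A | x̄ᵢ | ȳᵢ | A·x̄ᵢ | A·ȳᵢ
plate | 9900.00 | 55.00 | 45.00 | 544500.00 | 445500.00
removed quarter-circle | -1256.64 | 93.02 | 73.02 | -116896.74 | -91764.00
Σ | 8643.36 |  |  | 427603.26 | 353736.00
X̄ = 427603.26 / 8643.36 = 49.47 mm
Ȳ = 353736.00 / 8643.36 = 40.93 mm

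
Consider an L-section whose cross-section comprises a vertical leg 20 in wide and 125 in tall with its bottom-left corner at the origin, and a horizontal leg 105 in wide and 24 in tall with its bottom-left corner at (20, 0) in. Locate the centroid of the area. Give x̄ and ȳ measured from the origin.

Part | A | x̄ᵢ | ȳᵢ | A·x̄ᵢ | A·ȳᵢ
vertical leg | 2500.00 | 10.00 | 62.50 | 25000.00 | 156250.00
horizontal leg | 2520.00 | 72.50 | 12.00 | 182700.00 | 30240.00
Σ | 5020.00 |  |  | 207700.00 | 186490.00
x̄ = 207700.00 / 5020.00 = 41.37 in
ȳ = 186490.00 / 5020.00 = 37.15 in

x̄ = 41.37 in, ȳ = 37.15 in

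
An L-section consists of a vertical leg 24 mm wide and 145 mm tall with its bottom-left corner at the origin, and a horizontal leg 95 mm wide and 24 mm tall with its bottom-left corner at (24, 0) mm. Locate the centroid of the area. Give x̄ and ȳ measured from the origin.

x̄ = 35.55 mm, ȳ = 48.55 mm

Part | A | x̄ᵢ | ȳᵢ | A·x̄ᵢ | A·ȳᵢ
vertical leg | 3480.00 | 12.00 | 72.50 | 41760.00 | 252300.00
horizontal leg | 2280.00 | 71.50 | 12.00 | 163020.00 | 27360.00
Σ | 5760.00 |  |  | 204780.00 | 279660.00
x̄ = 204780.00 / 5760.00 = 35.55 mm
ȳ = 279660.00 / 5760.00 = 48.55 mm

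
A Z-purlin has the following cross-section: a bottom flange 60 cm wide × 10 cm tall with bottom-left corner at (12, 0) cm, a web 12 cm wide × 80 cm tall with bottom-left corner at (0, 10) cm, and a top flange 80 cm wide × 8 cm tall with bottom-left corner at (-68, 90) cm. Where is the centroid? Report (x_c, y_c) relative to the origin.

x_c = 5.93 cm, y_c = 50.53 cm

Part | A | x̄ᵢ | ȳᵢ | A·x̄ᵢ | A·ȳᵢ
bottom flange | 600.00 | 42.00 | 5.00 | 25200.00 | 3000.00
web | 960.00 | 6.00 | 50.00 | 5760.00 | 48000.00
top flange | 640.00 | -28.00 | 94.00 | -17920.00 | 60160.00
Σ | 2200.00 |  |  | 13040.00 | 111160.00
x_c = 13040.00 / 2200.00 = 5.93 cm
y_c = 111160.00 / 2200.00 = 50.53 cm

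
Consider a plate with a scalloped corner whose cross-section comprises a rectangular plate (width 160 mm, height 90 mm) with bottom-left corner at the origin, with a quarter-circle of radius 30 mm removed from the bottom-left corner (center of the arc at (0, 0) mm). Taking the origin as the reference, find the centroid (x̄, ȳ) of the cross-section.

plate: A = 160 × 90 = 14400.00, centroid at (80.00, 45.00).
removed quarter-circle: A = −¼π·30² = -706.86, centroid at (12.73, 12.73).
ΣA = 13693.14 mm²
ΣAx̄ = (14400.00)(80.00) + (-706.86)(12.73) = 1143000.00 mm³
ΣAȳ = (14400.00)(45.00) + (-706.86)(12.73) = 639000.00 mm³
x̄ = 1143000.00 / 13693.14 = 83.47 mm
ȳ = 639000.00 / 13693.14 = 46.67 mm

x̄ = 83.47 mm, ȳ = 46.67 mm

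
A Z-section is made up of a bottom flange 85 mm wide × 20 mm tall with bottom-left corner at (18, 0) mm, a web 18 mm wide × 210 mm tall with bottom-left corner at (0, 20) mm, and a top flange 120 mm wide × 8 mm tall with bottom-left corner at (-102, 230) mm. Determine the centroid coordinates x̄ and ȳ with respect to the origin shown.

bottom flange: A = 85 × 20 = 1700.00, centroid at (60.50, 10.00).
web: A = 18 × 210 = 3780.00, centroid at (9.00, 125.00).
top flange: A = 120 × 8 = 960.00, centroid at (-42.00, 234.00).
ΣA = 6440.00 mm², ΣAx̄ = 96550.00 mm³, ΣAȳ = 714140.00 mm³.
x̄ = 96550.00/6440.00 = 14.99 mm; ȳ = 714140.00/6440.00 = 110.89 mm.

x̄ = 14.99 mm, ȳ = 110.89 mm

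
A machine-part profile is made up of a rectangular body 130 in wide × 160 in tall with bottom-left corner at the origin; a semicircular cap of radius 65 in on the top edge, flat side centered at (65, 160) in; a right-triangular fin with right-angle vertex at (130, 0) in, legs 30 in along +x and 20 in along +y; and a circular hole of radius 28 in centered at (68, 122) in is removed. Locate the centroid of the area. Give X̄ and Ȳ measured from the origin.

rectangular body: A = 130 × 160 = 20800.00, centroid at (65.00, 80.00).
semicircular top: A = ½π·65² = 6636.61, centroid at (65.00, 187.59).
triangular fin: A = ½·30·20 = 300.00, centroid at (140.00, 6.67).
hole: A = −π·28² = -2463.01, centroid at (68.00, 122.00).
ΣA = 25273.61 in²
ΣAX̄ = (20800.00)(65.00) + (6636.61)(65.00) + (300.00)(140.00) + (-2463.01)(68.00) = 1657895.35 in³
ΣAȲ = (20800.00)(80.00) + (6636.61)(187.59) + (300.00)(6.67) + (-2463.01)(122.00) = 2610454.60 in³
X̄ = 1657895.35 / 25273.61 = 65.60 in
Ȳ = 2610454.60 / 25273.61 = 103.29 in

X̄ = 65.60 in, Ȳ = 103.29 in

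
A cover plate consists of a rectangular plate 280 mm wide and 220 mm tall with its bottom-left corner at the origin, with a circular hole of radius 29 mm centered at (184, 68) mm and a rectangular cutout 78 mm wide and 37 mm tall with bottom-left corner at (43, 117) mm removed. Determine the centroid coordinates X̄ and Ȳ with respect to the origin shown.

X̄ = 140.91 mm, Ȳ = 110.67 mm

plate: A = 280 × 220 = 61600.00, centroid at (140.00, 110.00).
hole 1: A = −π·29² = -2642.08, centroid at (184.00, 68.00).
hole 2: A = −(78 × 37) = -2886.00, centroid at (82.00, 135.50).
ΣA = 56071.92 mm²
ΣAX̄ = (61600.00)(140.00) + (-2642.08)(184.00) + (-2886.00)(82.00) = 7901205.39 mm³
ΣAȲ = (61600.00)(110.00) + (-2642.08)(68.00) + (-2886.00)(135.50) = 6205285.60 mm³
X̄ = 7901205.39 / 56071.92 = 140.91 mm
Ȳ = 6205285.60 / 56071.92 = 110.67 mm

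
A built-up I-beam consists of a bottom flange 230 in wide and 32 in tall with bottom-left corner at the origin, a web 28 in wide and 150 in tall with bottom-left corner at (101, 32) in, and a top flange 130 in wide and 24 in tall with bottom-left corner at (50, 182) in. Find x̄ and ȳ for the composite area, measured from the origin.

bottom flange: A = 230 × 32 = 7360.00, centroid at (115.00, 16.00).
web: A = 28 × 150 = 4200.00, centroid at (115.00, 107.00).
top flange: A = 130 × 24 = 3120.00, centroid at (115.00, 194.00).
ΣA = 14680.00 in²
ΣAx̄ = (7360.00)(115.00) + (4200.00)(115.00) + (3120.00)(115.00) = 1688200.00 in³
ΣAȳ = (7360.00)(16.00) + (4200.00)(107.00) + (3120.00)(194.00) = 1172440.00 in³
x̄ = 1688200.00 / 14680.00 = 115.00 in
ȳ = 1172440.00 / 14680.00 = 79.87 in

x̄ = 115.00 in, ȳ = 79.87 in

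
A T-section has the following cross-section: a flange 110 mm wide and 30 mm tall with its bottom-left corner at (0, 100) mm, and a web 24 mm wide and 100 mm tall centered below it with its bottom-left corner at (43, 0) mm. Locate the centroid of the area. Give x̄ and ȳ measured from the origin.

x̄ = 55.00 mm, ȳ = 87.63 mm

web: A = 24 × 100 = 2400.00, centroid at (55.00, 50.00).
flange: A = 110 × 30 = 3300.00, centroid at (55.00, 115.00).
ΣA = 5700.00 mm²
ΣAx̄ = (2400.00)(55.00) + (3300.00)(55.00) = 313500.00 mm³
ΣAȳ = (2400.00)(50.00) + (3300.00)(115.00) = 499500.00 mm³
x̄ = 313500.00 / 5700.00 = 55.00 mm
ȳ = 499500.00 / 5700.00 = 87.63 mm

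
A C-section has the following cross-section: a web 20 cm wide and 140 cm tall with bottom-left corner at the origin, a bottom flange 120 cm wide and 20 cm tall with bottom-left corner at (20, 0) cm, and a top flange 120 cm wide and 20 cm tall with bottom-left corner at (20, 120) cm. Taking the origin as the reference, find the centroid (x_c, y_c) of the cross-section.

x_c = 54.21 cm, y_c = 70.00 cm

web: A = 20 × 140 = 2800.00, centroid at (10.00, 70.00).
bottom flange: A = 120 × 20 = 2400.00, centroid at (80.00, 10.00).
top flange: A = 120 × 20 = 2400.00, centroid at (80.00, 130.00).
ΣA = 7600.00 cm²
ΣAx_c = (2800.00)(10.00) + (2400.00)(80.00) + (2400.00)(80.00) = 412000.00 cm³
ΣAy_c = (2800.00)(70.00) + (2400.00)(10.00) + (2400.00)(130.00) = 532000.00 cm³
x_c = 412000.00 / 7600.00 = 54.21 cm
y_c = 532000.00 / 7600.00 = 70.00 cm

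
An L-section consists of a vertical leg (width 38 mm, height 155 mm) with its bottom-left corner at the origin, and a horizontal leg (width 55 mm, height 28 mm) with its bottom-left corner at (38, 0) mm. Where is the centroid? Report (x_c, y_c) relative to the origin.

vertical leg: A = 38 × 155 = 5890.00, centroid at (19.00, 77.50).
horizontal leg: A = 55 × 28 = 1540.00, centroid at (65.50, 14.00).
ΣA = 7430.00 mm²
ΣAx_c = (5890.00)(19.00) + (1540.00)(65.50) = 212780.00 mm³
ΣAy_c = (5890.00)(77.50) + (1540.00)(14.00) = 478035.00 mm³
x_c = 212780.00 / 7430.00 = 28.64 mm
y_c = 478035.00 / 7430.00 = 64.34 mm

x_c = 28.64 mm, y_c = 64.34 mm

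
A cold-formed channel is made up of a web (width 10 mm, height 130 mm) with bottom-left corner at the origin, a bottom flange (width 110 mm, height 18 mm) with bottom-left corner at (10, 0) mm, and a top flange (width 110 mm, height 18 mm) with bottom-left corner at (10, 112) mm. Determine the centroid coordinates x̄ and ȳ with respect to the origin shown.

x̄ = 50.17 mm, ȳ = 65.00 mm

web: A = 10 × 130 = 1300.00, centroid at (5.00, 65.00).
bottom flange: A = 110 × 18 = 1980.00, centroid at (65.00, 9.00).
top flange: A = 110 × 18 = 1980.00, centroid at (65.00, 121.00).
ΣA = 5260.00 mm², ΣAx̄ = 263900.00 mm³, ΣAȳ = 341900.00 mm³.
x̄ = 263900.00/5260.00 = 50.17 mm; ȳ = 341900.00/5260.00 = 65.00 mm.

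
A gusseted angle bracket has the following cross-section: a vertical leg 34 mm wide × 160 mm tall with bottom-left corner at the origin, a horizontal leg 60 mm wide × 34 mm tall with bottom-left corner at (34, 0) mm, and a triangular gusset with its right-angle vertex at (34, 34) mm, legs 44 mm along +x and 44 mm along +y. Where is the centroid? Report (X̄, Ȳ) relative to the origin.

X̄ = 31.98 mm, Ȳ = 61.20 mm

vertical leg: A = 34 × 160 = 5440.00, centroid at (17.00, 80.00).
horizontal leg: A = 60 × 34 = 2040.00, centroid at (64.00, 17.00).
gusset: A = ½·44·44 = 968.00, centroid at (48.67, 48.67).
ΣA = 8448.00 mm²
ΣAX̄ = (5440.00)(17.00) + (2040.00)(64.00) + (968.00)(48.67) = 270149.33 mm³
ΣAȲ = (5440.00)(80.00) + (2040.00)(17.00) + (968.00)(48.67) = 516989.33 mm³
X̄ = 270149.33 / 8448.00 = 31.98 mm
Ȳ = 516989.33 / 8448.00 = 61.20 mm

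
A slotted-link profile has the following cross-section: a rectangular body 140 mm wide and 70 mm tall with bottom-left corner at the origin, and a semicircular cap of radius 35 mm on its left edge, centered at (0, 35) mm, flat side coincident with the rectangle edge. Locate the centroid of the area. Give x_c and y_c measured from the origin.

x_c = 56.07 mm, y_c = 35.00 mm

Part | A | x̄ᵢ | ȳᵢ | A·x̄ᵢ | A·ȳᵢ
rectangular body | 9800.00 | 70.00 | 35.00 | 686000.00 | 343000.00
semicircular end | 1924.23 | -14.85 | 35.00 | -28583.33 | 67347.89
Σ | 11724.23 |  |  | 657416.67 | 410347.89
x_c = 657416.67 / 11724.23 = 56.07 mm
y_c = 410347.89 / 11724.23 = 35.00 mm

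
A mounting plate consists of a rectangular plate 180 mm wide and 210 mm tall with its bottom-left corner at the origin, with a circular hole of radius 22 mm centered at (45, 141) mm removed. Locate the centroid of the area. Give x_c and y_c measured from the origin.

plate: A = 180 × 210 = 37800.00, centroid at (90.00, 105.00).
hole: A = −π·22² = -1520.53, centroid at (45.00, 141.00).
ΣA = 36279.47 mm²
ΣAx_c = (37800.00)(90.00) + (-1520.53)(45.00) = 3333576.11 mm³
ΣAy_c = (37800.00)(105.00) + (-1520.53)(141.00) = 3754605.15 mm³
x_c = 3333576.11 / 36279.47 = 91.89 mm
y_c = 3754605.15 / 36279.47 = 103.49 mm

x_c = 91.89 mm, y_c = 103.49 mm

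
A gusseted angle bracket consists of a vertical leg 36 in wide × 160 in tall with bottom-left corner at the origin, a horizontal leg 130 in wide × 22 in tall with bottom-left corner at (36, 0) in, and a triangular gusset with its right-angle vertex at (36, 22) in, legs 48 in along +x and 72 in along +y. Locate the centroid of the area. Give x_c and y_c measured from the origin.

x_c = 46.62 in, y_c = 55.25 in

vertical leg: A = 36 × 160 = 5760.00, centroid at (18.00, 80.00).
horizontal leg: A = 130 × 22 = 2860.00, centroid at (101.00, 11.00).
gusset: A = ½·48·72 = 1728.00, centroid at (52.00, 46.00).
ΣA = 10348.00 in²
ΣAx_c = (5760.00)(18.00) + (2860.00)(101.00) + (1728.00)(52.00) = 482396.00 in³
ΣAy_c = (5760.00)(80.00) + (2860.00)(11.00) + (1728.00)(46.00) = 571748.00 in³
x_c = 482396.00 / 10348.00 = 46.62 in
y_c = 571748.00 / 10348.00 = 55.25 in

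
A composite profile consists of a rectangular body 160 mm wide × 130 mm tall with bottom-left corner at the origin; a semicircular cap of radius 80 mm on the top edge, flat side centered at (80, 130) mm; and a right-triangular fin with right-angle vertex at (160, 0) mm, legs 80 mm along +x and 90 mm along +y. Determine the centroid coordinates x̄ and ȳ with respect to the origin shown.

x̄ = 91.15 mm, ȳ = 90.22 mm

rectangular body: A = 160 × 130 = 20800.00, centroid at (80.00, 65.00).
semicircular top: A = ½π·80² = 10053.10, centroid at (80.00, 163.95).
triangular fin: A = ½·80·90 = 3600.00, centroid at (186.67, 30.00).
ΣA = 34453.10 mm², ΣAx̄ = 3140247.72 mm³, ΣAȳ = 3108235.88 mm³.
x̄ = 3140247.72/34453.10 = 91.15 mm; ȳ = 3108235.88/34453.10 = 90.22 mm.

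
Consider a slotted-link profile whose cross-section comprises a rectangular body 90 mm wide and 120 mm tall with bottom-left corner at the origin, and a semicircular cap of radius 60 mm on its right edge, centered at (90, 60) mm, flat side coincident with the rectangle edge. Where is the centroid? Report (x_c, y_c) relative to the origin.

x_c = 69.22 mm, y_c = 60.00 mm

rectangular body: A = 90 × 120 = 10800.00, centroid at (45.00, 60.00).
semicircular end: A = ½π·60² = 5654.87, centroid at (115.46, 60.00).
ΣA = 16454.87 mm²
ΣAx_c = (10800.00)(45.00) + (5654.87)(115.46) = 1138938.01 mm³
ΣAy_c = (10800.00)(60.00) + (5654.87)(60.00) = 987292.01 mm³
x_c = 1138938.01 / 16454.87 = 69.22 mm
y_c = 987292.01 / 16454.87 = 60.00 mm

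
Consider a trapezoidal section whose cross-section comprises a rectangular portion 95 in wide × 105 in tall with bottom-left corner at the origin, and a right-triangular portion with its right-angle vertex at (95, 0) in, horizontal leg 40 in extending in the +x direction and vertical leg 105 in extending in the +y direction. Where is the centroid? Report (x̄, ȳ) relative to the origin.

x̄ = 58.08 in, ȳ = 49.46 in

rectangular portion: A = 95 × 105 = 9975.00, centroid at (47.50, 52.50).
triangular portion: A = ½·40·105 = 2100.00, centroid at (108.33, 35.00).
ΣA = 12075.00 in²
ΣAx̄ = (9975.00)(47.50) + (2100.00)(108.33) = 701312.50 in³
ΣAȳ = (9975.00)(52.50) + (2100.00)(35.00) = 597187.50 in³
x̄ = 701312.50 / 12075.00 = 58.08 in
ȳ = 597187.50 / 12075.00 = 49.46 in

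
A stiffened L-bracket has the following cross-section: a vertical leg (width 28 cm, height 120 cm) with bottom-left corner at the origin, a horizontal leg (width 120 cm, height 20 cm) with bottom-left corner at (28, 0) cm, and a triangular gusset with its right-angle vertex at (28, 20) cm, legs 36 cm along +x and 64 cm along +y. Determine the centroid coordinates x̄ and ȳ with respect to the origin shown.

x̄ = 44.03 cm, ȳ = 39.53 cm

vertical leg: A = 28 × 120 = 3360.00, centroid at (14.00, 60.00).
horizontal leg: A = 120 × 20 = 2400.00, centroid at (88.00, 10.00).
gusset: A = ½·36·64 = 1152.00, centroid at (40.00, 41.33).
ΣA = 6912.00 cm²
ΣAx̄ = (3360.00)(14.00) + (2400.00)(88.00) + (1152.00)(40.00) = 304320.00 cm³
ΣAȳ = (3360.00)(60.00) + (2400.00)(10.00) + (1152.00)(41.33) = 273216.00 cm³
x̄ = 304320.00 / 6912.00 = 44.03 cm
ȳ = 273216.00 / 6912.00 = 39.53 cm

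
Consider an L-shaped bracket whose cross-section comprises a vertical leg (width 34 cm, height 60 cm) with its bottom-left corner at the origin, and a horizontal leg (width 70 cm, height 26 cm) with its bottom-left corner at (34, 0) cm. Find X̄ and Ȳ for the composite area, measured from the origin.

X̄ = 41.52 cm, Ȳ = 21.98 cm

vertical leg: A = 34 × 60 = 2040.00, centroid at (17.00, 30.00).
horizontal leg: A = 70 × 26 = 1820.00, centroid at (69.00, 13.00).
ΣA = 3860.00 cm²
ΣAX̄ = (2040.00)(17.00) + (1820.00)(69.00) = 160260.00 cm³
ΣAȲ = (2040.00)(30.00) + (1820.00)(13.00) = 84860.00 cm³
X̄ = 160260.00 / 3860.00 = 41.52 cm
Ȳ = 84860.00 / 3860.00 = 21.98 cm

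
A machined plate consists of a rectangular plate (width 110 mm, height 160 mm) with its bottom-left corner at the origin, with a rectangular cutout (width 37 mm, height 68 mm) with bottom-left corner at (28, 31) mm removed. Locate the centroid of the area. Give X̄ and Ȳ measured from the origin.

X̄ = 56.42 mm, Ȳ = 82.50 mm

plate: A = 110 × 160 = 17600.00, centroid at (55.00, 80.00).
hole: A = −(37 × 68) = -2516.00, centroid at (46.50, 65.00).
ΣA = 15084.00 mm²
ΣAX̄ = (17600.00)(55.00) + (-2516.00)(46.50) = 851006.00 mm³
ΣAȲ = (17600.00)(80.00) + (-2516.00)(65.00) = 1244460.00 mm³
X̄ = 851006.00 / 15084.00 = 56.42 mm
Ȳ = 1244460.00 / 15084.00 = 82.50 mm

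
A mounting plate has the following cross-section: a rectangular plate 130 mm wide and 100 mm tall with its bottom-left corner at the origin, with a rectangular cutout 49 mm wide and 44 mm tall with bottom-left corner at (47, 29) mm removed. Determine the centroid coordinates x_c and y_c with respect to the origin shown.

plate: A = 130 × 100 = 13000.00, centroid at (65.00, 50.00).
hole: A = −(49 × 44) = -2156.00, centroid at (71.50, 51.00).
ΣA = 10844.00 mm², ΣAx_c = 690846.00 mm³, ΣAy_c = 540044.00 mm³.
x_c = 690846.00/10844.00 = 63.71 mm; y_c = 540044.00/10844.00 = 49.80 mm.

x_c = 63.71 mm, y_c = 49.80 mm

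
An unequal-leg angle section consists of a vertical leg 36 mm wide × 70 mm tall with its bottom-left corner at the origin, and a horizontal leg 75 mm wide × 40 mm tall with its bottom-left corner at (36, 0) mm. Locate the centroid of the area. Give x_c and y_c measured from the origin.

Part | A | x̄ᵢ | ȳᵢ | A·x̄ᵢ | A·ȳᵢ
vertical leg | 2520.00 | 18.00 | 35.00 | 45360.00 | 88200.00
horizontal leg | 3000.00 | 73.50 | 20.00 | 220500.00 | 60000.00
Σ | 5520.00 |  |  | 265860.00 | 148200.00
x_c = 265860.00 / 5520.00 = 48.16 mm
y_c = 148200.00 / 5520.00 = 26.85 mm

x_c = 48.16 mm, y_c = 26.85 mm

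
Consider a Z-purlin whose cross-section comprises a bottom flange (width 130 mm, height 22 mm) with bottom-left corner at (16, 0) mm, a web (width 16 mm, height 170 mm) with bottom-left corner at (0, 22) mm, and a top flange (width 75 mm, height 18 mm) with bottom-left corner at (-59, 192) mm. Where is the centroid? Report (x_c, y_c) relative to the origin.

Part | A | x̄ᵢ | ȳᵢ | A·x̄ᵢ | A·ȳᵢ
bottom flange | 2860.00 | 81.00 | 11.00 | 231660.00 | 31460.00
web | 2720.00 | 8.00 | 107.00 | 21760.00 | 291040.00
top flange | 1350.00 | -21.50 | 201.00 | -29025.00 | 271350.00
Σ | 6930.00 |  |  | 224395.00 | 593850.00
x_c = 224395.00 / 6930.00 = 32.38 mm
y_c = 593850.00 / 6930.00 = 85.69 mm

x_c = 32.38 mm, y_c = 85.69 mm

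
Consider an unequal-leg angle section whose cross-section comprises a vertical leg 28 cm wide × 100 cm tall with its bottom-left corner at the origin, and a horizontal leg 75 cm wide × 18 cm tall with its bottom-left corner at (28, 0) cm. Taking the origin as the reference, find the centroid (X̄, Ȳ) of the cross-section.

vertical leg: A = 28 × 100 = 2800.00, centroid at (14.00, 50.00).
horizontal leg: A = 75 × 18 = 1350.00, centroid at (65.50, 9.00).
ΣA = 4150.00 cm², ΣAX̄ = 127625.00 cm³, ΣAȲ = 152150.00 cm³.
X̄ = 127625.00/4150.00 = 30.75 cm; Ȳ = 152150.00/4150.00 = 36.66 cm.

X̄ = 30.75 cm, Ȳ = 36.66 cm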